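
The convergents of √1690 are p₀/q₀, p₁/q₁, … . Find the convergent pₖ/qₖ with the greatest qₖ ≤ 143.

3001/73

√1690 = [41; 9, 8, 9, 82, …] (period length 4).
Convergents:
  p_0/q_0 = 41/1
  p_1/q_1 = 370/9
  p_2/q_2 = 3001/73
  p_3/q_3 = 27379/666
q_2 = 73 ≤ 143 < 666 = q_3, so the answer is 3001/73.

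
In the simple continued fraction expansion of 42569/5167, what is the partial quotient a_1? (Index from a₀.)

42569 = 8·5167 + 1233   →  a_0 = 8
5167 = 4·1233 + 235   →  a_1 = 4

4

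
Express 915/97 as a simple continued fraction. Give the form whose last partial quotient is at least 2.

915 = 9*97 + 42
97 = 2*42 + 13
42 = 3*13 + 3
13 = 4*3 + 1
3 = 3*1 + 0  (stop)
So 915/97 = [9; 2, 3, 4, 3].

[9; 2, 3, 4, 3]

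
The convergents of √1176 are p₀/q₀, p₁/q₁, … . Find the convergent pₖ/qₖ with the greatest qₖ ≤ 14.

√1176 = [34; 3, 2, 2, 2, 3, 68, …] (period length 6).
Convergents:
  p_0/q_0 = 34/1
  p_1/q_1 = 103/3
  p_2/q_2 = 240/7
  p_3/q_3 = 583/17
q_2 = 7 ≤ 14 < 17 = q_3, so the answer is 240/7.

240/7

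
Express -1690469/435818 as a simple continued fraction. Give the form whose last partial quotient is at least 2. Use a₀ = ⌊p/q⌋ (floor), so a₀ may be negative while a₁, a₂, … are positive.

-1690469 = -4·435818 + 52803
435818 = 8·52803 + 13394
52803 = 3·13394 + 12621
13394 = 1·12621 + 773
12621 = 16·773 + 253
773 = 3·253 + 14
253 = 18·14 + 1
14 = 14·1 + 0  (stop)
So -1690469/435818 = [-4; 8, 3, 1, 16, 3, 18, 14].

[-4; 8, 3, 1, 16, 3, 18, 14]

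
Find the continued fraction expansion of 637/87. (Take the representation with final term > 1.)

637 = 7×87 + 28
87 = 3×28 + 3
28 = 9×3 + 1
3 = 3×1 + 0  (stop)
So 637/87 = [7; 3, 9, 3].

[7; 3, 9, 3]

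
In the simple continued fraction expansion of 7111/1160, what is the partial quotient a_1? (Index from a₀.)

7

7111 = 6·1160 + 151   →  a_0 = 6
1160 = 7·151 + 103   →  a_1 = 7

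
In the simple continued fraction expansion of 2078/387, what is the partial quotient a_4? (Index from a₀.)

2078 = 5·387 + 143   →  a_0 = 5
387 = 2·143 + 101   →  a_1 = 2
143 = 1·101 + 42   →  a_2 = 1
101 = 2·42 + 17   →  a_3 = 2
42 = 2·17 + 8   →  a_4 = 2

2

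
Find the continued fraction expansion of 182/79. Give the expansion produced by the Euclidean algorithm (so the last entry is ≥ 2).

182 = 2×79 + 24
79 = 3×24 + 7
24 = 3×7 + 3
7 = 2×3 + 1
3 = 3×1 + 0  (stop)
So 182/79 = [2; 3, 3, 2, 3].

[2; 3, 3, 2, 3]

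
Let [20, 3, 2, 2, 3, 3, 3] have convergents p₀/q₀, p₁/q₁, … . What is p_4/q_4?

1177/58

Using pₖ = aₖpₖ₋₁ + pₖ₋₂, qₖ = aₖqₖ₋₁ + qₖ₋₂ (with p₋₁=1, p₋₂=0, q₋₁=0, q₋₂=1):
  k=0: a=20, p=20, q=1
  k=1: a=3, p=61, q=3
  k=2: a=2, p=142, q=7
  k=3: a=2, p=345, q=17
  k=4: a=3, p=1177, q=58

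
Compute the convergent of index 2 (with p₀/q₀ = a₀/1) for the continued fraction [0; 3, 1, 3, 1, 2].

1/4

Using pₖ = aₖpₖ₋₁ + pₖ₋₂, qₖ = aₖqₖ₋₁ + qₖ₋₂ (with p₋₁=1, p₋₂=0, q₋₁=0, q₋₂=1):
  k=0: a=0, p=0, q=1
  k=1: a=3, p=1, q=3
  k=2: a=1, p=1, q=4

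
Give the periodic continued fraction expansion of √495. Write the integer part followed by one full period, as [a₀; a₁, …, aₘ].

a₀ = ⌊√495⌋ = 22.
With m₀=0, d₀=1 and mₖ₊₁ = dₖaₖ − mₖ, dₖ₊₁ = (n − mₖ₊₁²)/dₖ, aₖ₊₁ = ⌊(a₀+mₖ₊₁)/dₖ₊₁⌋:
  k=1: m=22, d=11, a=4
  k=2: m=22, d=1, a=44
d=1 and a=2a₀=44 at k=2, so the next step gives (m, d) = (22, 11) again — its k=1 value — and the period has length 2.

[22; 4, 44]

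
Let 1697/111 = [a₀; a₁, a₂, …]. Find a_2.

1697 = 15·111 + 32   →  a_0 = 15
111 = 3·32 + 15   →  a_1 = 3
32 = 2·15 + 2   →  a_2 = 2

2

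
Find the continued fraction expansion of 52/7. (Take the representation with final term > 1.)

52 = 7·7 + 3
7 = 2·3 + 1
3 = 3·1 + 0  (stop)
So 52/7 = [7; 2, 3].

[7; 2, 3]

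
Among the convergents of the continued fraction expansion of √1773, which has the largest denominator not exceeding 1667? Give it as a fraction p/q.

√1773 = [42; 9, 2, 1, 8, 1, 2, 9, 84, …] (period length 8).
Convergents:
  p_0/q_0 = 42/1
  p_1/q_1 = 379/9
  p_2/q_2 = 800/19
  p_3/q_3 = 1179/28
  p_4/q_4 = 10232/243
  p_5/q_5 = 11411/271
  p_6/q_6 = 33054/785
  p_7/q_7 = 308897/7336
q_6 = 785 ≤ 1667 < 7336 = q_7, so the answer is 33054/785.

33054/785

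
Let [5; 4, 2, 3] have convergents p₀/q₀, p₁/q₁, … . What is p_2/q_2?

Using pₖ = aₖpₖ₋₁ + pₖ₋₂, qₖ = aₖqₖ₋₁ + qₖ₋₂ (with p₋₁=1, p₋₂=0, q₋₁=0, q₋₂=1):
  k=0: a=5, p=5, q=1
  k=1: a=4, p=21, q=4
  k=2: a=2, p=47, q=9

47/9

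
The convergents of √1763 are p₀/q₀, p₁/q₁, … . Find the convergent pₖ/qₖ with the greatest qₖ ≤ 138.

√1763 = [41; 1, 82, …] (period length 2).
Convergents:
  p_0/q_0 = 41/1
  p_1/q_1 = 42/1
  p_2/q_2 = 3485/83
  p_3/q_3 = 3527/84
  p_4/q_4 = 292699/6971
q_3 = 84 ≤ 138 < 6971 = q_4, so the answer is 3527/84.

3527/84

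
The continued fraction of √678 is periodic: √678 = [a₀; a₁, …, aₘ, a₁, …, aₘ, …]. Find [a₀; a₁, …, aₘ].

a₀ = ⌊√678⌋ = 26.

[26; 26, 52]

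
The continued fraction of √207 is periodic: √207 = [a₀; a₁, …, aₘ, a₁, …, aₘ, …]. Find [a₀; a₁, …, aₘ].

[14; 2, 1, 1, 2, 1, 1, 2, 28]

a₀ = ⌊√207⌋ = 14.
With m₀=0, d₀=1 and mₖ₊₁ = dₖaₖ − mₖ, dₖ₊₁ = (n − mₖ₊₁²)/dₖ, aₖ₊₁ = ⌊(a₀+mₖ₊₁)/dₖ₊₁⌋:
  k=1: m=14, d=11, a=2
  k=2: m=8, d=13, a=1
  k=3: m=5, d=14, a=1
  k=4: m=9, d=9, a=2
  k=5: m=9, d=14, a=1
  k=6: m=5, d=13, a=1
  k=7: m=8, d=11, a=2
  k=8: m=14, d=1, a=28
d=1 and a=2a₀=28 at k=8, so the next step gives (m, d) = (14, 11) again — its k=1 value — and the period has length 8.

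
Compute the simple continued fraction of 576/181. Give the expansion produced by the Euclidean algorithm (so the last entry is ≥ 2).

[3; 5, 2, 16]

576 = 3×181 + 33
181 = 5×33 + 16
33 = 2×16 + 1
16 = 16×1 + 0  (stop)
So 576/181 = [3; 5, 2, 16].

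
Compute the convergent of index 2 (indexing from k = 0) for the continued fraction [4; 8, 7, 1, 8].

235/57

Using pₖ = aₖpₖ₋₁ + pₖ₋₂, qₖ = aₖqₖ₋₁ + qₖ₋₂ (with p₋₁=1, p₋₂=0, q₋₁=0, q₋₂=1):
  k=0: a=4, p=4, q=1
  k=1: a=8, p=33, q=8
  k=2: a=7, p=235, q=57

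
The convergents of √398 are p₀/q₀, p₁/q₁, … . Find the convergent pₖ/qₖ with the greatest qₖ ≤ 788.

15541/779

√398 = [19; 1, 18, 1, 38, …] (period length 4).
Convergents:
  p_0/q_0 = 19/1
  p_1/q_1 = 20/1
  p_2/q_2 = 379/19
  p_3/q_3 = 399/20
  p_4/q_4 = 15541/779
  p_5/q_5 = 15940/799
q_4 = 779 ≤ 788 < 799 = q_5, so the answer is 15541/779.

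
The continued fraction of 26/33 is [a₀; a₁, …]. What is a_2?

26 = 0·33 + 26   →  a_0 = 0
33 = 1·26 + 7   →  a_1 = 1
26 = 3·7 + 5   →  a_2 = 3

3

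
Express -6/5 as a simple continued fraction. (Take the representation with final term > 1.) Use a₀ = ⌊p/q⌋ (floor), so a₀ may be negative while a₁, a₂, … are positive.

[-2; 1, 4]

-6 = -2·5 + 4
5 = 1·4 + 1
4 = 4·1 + 0  (stop)
So -6/5 = [-2; 1, 4].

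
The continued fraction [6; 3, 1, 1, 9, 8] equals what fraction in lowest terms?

Using pₖ = aₖpₖ₋₁ + pₖ₋₂ and qₖ = aₖqₖ₋₁ + qₖ₋₂:
  k=0: a=6, p=6, q=1
  k=1: a=3, p=19, q=3
  k=2: a=1, p=25, q=4
  k=3: a=1, p=44, q=7
  k=4: a=9, p=421, q=67
  k=5: a=8, p=3412, q=543

3412/543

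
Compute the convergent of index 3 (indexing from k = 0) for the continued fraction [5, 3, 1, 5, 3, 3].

121/23

Using pₖ = aₖpₖ₋₁ + pₖ₋₂, qₖ = aₖqₖ₋₁ + qₖ₋₂ (with p₋₁=1, p₋₂=0, q₋₁=0, q₋₂=1):
  k=0: a=5, p=5, q=1
  k=1: a=3, p=16, q=3
  k=2: a=1, p=21, q=4
  k=3: a=5, p=121, q=23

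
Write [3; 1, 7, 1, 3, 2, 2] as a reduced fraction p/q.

Using pₖ = aₖpₖ₋₁ + pₖ₋₂ and qₖ = aₖqₖ₋₁ + qₖ₋₂:
  k=0: a=3, p=3, q=1
  k=1: a=1, p=4, q=1
  k=2: a=7, p=31, q=8
  k=3: a=1, p=35, q=9
  k=4: a=3, p=136, q=35
  k=5: a=2, p=307, q=79
  k=6: a=2, p=750, q=193

750/193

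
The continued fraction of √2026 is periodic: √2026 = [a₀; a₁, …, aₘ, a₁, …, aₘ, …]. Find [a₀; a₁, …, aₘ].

[45; 90]

a₀ = ⌊√2026⌋ = 45.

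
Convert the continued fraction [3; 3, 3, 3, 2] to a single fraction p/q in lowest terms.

Fold from the inside: start with 2/1.
  3 + 1/2 = 7/2
  3 + 2/7 = 23/7
  3 + 7/23 = 76/23
  3 + 23/76 = 251/76

251/76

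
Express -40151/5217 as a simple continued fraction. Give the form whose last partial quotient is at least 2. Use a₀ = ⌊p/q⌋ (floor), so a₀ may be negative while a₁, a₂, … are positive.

[-8; 3, 3, 2, 3, 9, 7]

-40151 = -8·5217 + 1585
5217 = 3·1585 + 462
1585 = 3·462 + 199
462 = 2·199 + 64
199 = 3·64 + 7
64 = 9·7 + 1
7 = 7·1 + 0  (stop)
So -40151/5217 = [-8; 3, 3, 2, 3, 9, 7].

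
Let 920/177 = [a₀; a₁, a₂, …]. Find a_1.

5

920 = 5·177 + 35   →  a_0 = 5
177 = 5·35 + 2   →  a_1 = 5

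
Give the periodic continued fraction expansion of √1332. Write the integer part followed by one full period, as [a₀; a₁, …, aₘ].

a₀ = ⌊√1332⌋ = 36.
With m₀=0, d₀=1 and mₖ₊₁ = dₖaₖ − mₖ, dₖ₊₁ = (n − mₖ₊₁²)/dₖ, aₖ₊₁ = ⌊(a₀+mₖ₊₁)/dₖ₊₁⌋:
  k=1: m=36, d=36, a=2
  k=2: m=36, d=1, a=72
d=1 and a=2a₀=72 at k=2, so the next step gives (m, d) = (36, 36) again — its k=1 value — and the period has length 2.

[36; 2, 72]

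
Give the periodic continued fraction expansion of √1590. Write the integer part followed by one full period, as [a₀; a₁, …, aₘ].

a₀ = ⌊√1590⌋ = 39.
With m₀=0, d₀=1 and mₖ₊₁ = dₖaₖ − mₖ, dₖ₊₁ = (n − mₖ₊₁²)/dₖ, aₖ₊₁ = ⌊(a₀+mₖ₊₁)/dₖ₊₁⌋:
  k=1: m=39, d=69, a=1
  k=2: m=30, d=10, a=6
  k=3: m=30, d=69, a=1
  k=4: m=39, d=1, a=78
d=1 and a=2a₀=78 at k=4, so the next step gives (m, d) = (39, 69) again — its k=1 value — and the period has length 4.

[39; 1, 6, 1, 78]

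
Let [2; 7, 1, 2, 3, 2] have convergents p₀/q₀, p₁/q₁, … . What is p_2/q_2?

Using pₖ = aₖpₖ₋₁ + pₖ₋₂, qₖ = aₖqₖ₋₁ + qₖ₋₂ (with p₋₁=1, p₋₂=0, q₋₁=0, q₋₂=1):
  k=0: a=2, p=2, q=1
  k=1: a=7, p=15, q=7
  k=2: a=1, p=17, q=8

17/8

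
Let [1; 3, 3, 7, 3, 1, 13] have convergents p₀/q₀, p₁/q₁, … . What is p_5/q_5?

Using pₖ = aₖpₖ₋₁ + pₖ₋₂, qₖ = aₖqₖ₋₁ + qₖ₋₂ (with p₋₁=1, p₋₂=0, q₋₁=0, q₋₂=1):
  k=0: a=1, p=1, q=1
  k=1: a=3, p=4, q=3
  k=2: a=3, p=13, q=10
  k=3: a=7, p=95, q=73
  k=4: a=3, p=298, q=229
  k=5: a=1, p=393, q=302

393/302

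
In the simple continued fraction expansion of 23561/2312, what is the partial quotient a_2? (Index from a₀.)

23561 = 10·2312 + 441   →  a_0 = 10
2312 = 5·441 + 107   →  a_1 = 5
441 = 4·107 + 13   →  a_2 = 4

4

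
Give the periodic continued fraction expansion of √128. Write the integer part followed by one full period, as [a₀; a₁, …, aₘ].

[11; 3, 5, 3, 22]

a₀ = ⌊√128⌋ = 11.
With m₀=0, d₀=1 and mₖ₊₁ = dₖaₖ − mₖ, dₖ₊₁ = (n − mₖ₊₁²)/dₖ, aₖ₊₁ = ⌊(a₀+mₖ₊₁)/dₖ₊₁⌋:
  k=1: m=11, d=7, a=3
  k=2: m=10, d=4, a=5
  k=3: m=10, d=7, a=3
  k=4: m=11, d=1, a=22
d=1 and a=2a₀=22 at k=4, so the next step gives (m, d) = (11, 7) again — its k=1 value — and the period has length 4.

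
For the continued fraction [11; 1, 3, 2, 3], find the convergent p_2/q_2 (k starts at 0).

Using pₖ = aₖpₖ₋₁ + pₖ₋₂, qₖ = aₖqₖ₋₁ + qₖ₋₂ (with p₋₁=1, p₋₂=0, q₋₁=0, q₋₂=1):
  k=0: a=11, p=11, q=1
  k=1: a=1, p=12, q=1
  k=2: a=3, p=47, q=4

47/4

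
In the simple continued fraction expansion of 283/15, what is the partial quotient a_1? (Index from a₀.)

1

283 = 18·15 + 13   →  a_0 = 18
15 = 1·13 + 2   →  a_1 = 1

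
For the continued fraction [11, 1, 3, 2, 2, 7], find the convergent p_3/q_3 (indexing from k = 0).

Using pₖ = aₖpₖ₋₁ + pₖ₋₂, qₖ = aₖqₖ₋₁ + qₖ₋₂ (with p₋₁=1, p₋₂=0, q₋₁=0, q₋₂=1):
  k=0: a=11, p=11, q=1
  k=1: a=1, p=12, q=1
  k=2: a=3, p=47, q=4
  k=3: a=2, p=106, q=9

106/9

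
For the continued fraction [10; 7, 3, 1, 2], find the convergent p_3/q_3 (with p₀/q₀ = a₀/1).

294/29

Using pₖ = aₖpₖ₋₁ + pₖ₋₂, qₖ = aₖqₖ₋₁ + qₖ₋₂ (with p₋₁=1, p₋₂=0, q₋₁=0, q₋₂=1):
  k=0: a=10, p=10, q=1
  k=1: a=7, p=71, q=7
  k=2: a=3, p=223, q=22
  k=3: a=1, p=294, q=29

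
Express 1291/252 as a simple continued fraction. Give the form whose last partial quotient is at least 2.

[5; 8, 7, 1, 3]

1291 = 5*252 + 31
252 = 8*31 + 4
31 = 7*4 + 3
4 = 1*3 + 1
3 = 3*1 + 0  (stop)
So 1291/252 = [5; 8, 7, 1, 3].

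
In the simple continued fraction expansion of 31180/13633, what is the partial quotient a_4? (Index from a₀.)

3

31180 = 2·13633 + 3914   →  a_0 = 2
13633 = 3·3914 + 1891   →  a_1 = 3
3914 = 2·1891 + 132   →  a_2 = 2
1891 = 14·132 + 43   →  a_3 = 14
132 = 3·43 + 3   →  a_4 = 3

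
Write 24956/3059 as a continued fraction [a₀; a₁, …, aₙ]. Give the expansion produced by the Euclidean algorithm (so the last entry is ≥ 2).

[8; 6, 3, 8, 6, 3]

24956 = 8·3059 + 484
3059 = 6·484 + 155
484 = 3·155 + 19
155 = 8·19 + 3
19 = 6·3 + 1
3 = 3·1 + 0  (stop)
So 24956/3059 = [8; 6, 3, 8, 6, 3].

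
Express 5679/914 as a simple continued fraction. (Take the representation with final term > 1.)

[6; 4, 1, 2, 5, 12]

5679 = 6·914 + 195
914 = 4·195 + 134
195 = 1·134 + 61
134 = 2·61 + 12
61 = 5·12 + 1
12 = 12·1 + 0  (stop)
So 5679/914 = [6; 4, 1, 2, 5, 12].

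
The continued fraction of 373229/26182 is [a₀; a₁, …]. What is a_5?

16

373229 = 14·26182 + 6681   →  a_0 = 14
26182 = 3·6681 + 6139   →  a_1 = 3
6681 = 1·6139 + 542   →  a_2 = 1
6139 = 11·542 + 177   →  a_3 = 11
542 = 3·177 + 11   →  a_4 = 3
177 = 16·11 + 1   →  a_5 = 16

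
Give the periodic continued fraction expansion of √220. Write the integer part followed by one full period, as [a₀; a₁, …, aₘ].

[14; 1, 4, 1, 28]

a₀ = ⌊√220⌋ = 14.
With m₀=0, d₀=1 and mₖ₊₁ = dₖaₖ − mₖ, dₖ₊₁ = (n − mₖ₊₁²)/dₖ, aₖ₊₁ = ⌊(a₀+mₖ₊₁)/dₖ₊₁⌋:
  k=1: m=14, d=24, a=1
  k=2: m=10, d=5, a=4
  k=3: m=10, d=24, a=1
  k=4: m=14, d=1, a=28
d=1 and a=2a₀=28 at k=4, so the next step gives (m, d) = (14, 24) again — its k=1 value — and the period has length 4.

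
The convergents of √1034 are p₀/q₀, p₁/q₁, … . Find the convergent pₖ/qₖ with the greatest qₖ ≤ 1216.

√1034 = [32; 6, 2, 2, 2, 6, 64, …] (period length 6).
Convergents:
  p_0/q_0 = 32/1
  p_1/q_1 = 193/6
  p_2/q_2 = 418/13
  p_3/q_3 = 1029/32
  p_4/q_4 = 2476/77
  p_5/q_5 = 15885/494
  p_6/q_6 = 1019116/31693
q_5 = 494 ≤ 1216 < 31693 = q_6, so the answer is 15885/494.

15885/494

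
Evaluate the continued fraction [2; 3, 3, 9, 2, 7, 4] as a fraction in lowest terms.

13935/6056

Fold from the inside: start with 4/1.
  7 + 1/4 = 29/4
  2 + 4/29 = 62/29
  9 + 29/62 = 587/62
  3 + 62/587 = 1823/587
  3 + 587/1823 = 6056/1823
  2 + 1823/6056 = 13935/6056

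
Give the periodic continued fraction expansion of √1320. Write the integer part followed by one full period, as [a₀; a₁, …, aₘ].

[36; 3, 72]

a₀ = ⌊√1320⌋ = 36.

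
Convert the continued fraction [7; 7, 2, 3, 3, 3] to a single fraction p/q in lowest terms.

Using pₖ = aₖpₖ₋₁ + pₖ₋₂ and qₖ = aₖqₖ₋₁ + qₖ₋₂:
  k=0: a=7, p=7, q=1
  k=1: a=7, p=50, q=7
  k=2: a=2, p=107, q=15
  k=3: a=3, p=371, q=52
  k=4: a=3, p=1220, q=171
  k=5: a=3, p=4031, q=565

4031/565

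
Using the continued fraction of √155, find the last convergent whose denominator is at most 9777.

55788/4481

√155 = [12; 2, 4, 2, 24, …] (period length 4).
Convergents:
  p_0/q_0 = 12/1
  p_1/q_1 = 25/2
  p_2/q_2 = 112/9
  p_3/q_3 = 249/20
  p_4/q_4 = 6088/489
  p_5/q_5 = 12425/998
  p_6/q_6 = 55788/4481
  p_7/q_7 = 124001/9960
q_6 = 4481 ≤ 9777 < 9960 = q_7, so the answer is 55788/4481.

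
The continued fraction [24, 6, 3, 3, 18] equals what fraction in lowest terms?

27855/1153

Using pₖ = aₖpₖ₋₁ + pₖ₋₂ and qₖ = aₖqₖ₋₁ + qₖ₋₂:
  k=0: a=24, p=24, q=1
  k=1: a=6, p=145, q=6
  k=2: a=3, p=459, q=19
  k=3: a=3, p=1522, q=63
  k=4: a=18, p=27855, q=1153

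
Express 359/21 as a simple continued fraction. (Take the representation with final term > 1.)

359 = 17·21 + 2
21 = 10·2 + 1
2 = 2·1 + 0  (stop)
So 359/21 = [17; 10, 2].

[17; 10, 2]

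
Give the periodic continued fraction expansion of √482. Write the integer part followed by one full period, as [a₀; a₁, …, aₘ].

[21; 1, 20, 1, 42]

a₀ = ⌊√482⌋ = 21.
With m₀=0, d₀=1 and mₖ₊₁ = dₖaₖ − mₖ, dₖ₊₁ = (n − mₖ₊₁²)/dₖ, aₖ₊₁ = ⌊(a₀+mₖ₊₁)/dₖ₊₁⌋:
  k=1: m=21, d=41, a=1
  k=2: m=20, d=2, a=20
  k=3: m=20, d=41, a=1
  k=4: m=21, d=1, a=42
d=1 and a=2a₀=42 at k=4, so the next step gives (m, d) = (21, 41) again — its k=1 value — and the period has length 4.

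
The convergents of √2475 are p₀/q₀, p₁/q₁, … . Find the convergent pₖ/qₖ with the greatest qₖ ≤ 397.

√2475 = [49; 1, 2, 1, 98, …] (period length 4).
Convergents:
  p_0/q_0 = 49/1
  p_1/q_1 = 50/1
  p_2/q_2 = 149/3
  p_3/q_3 = 199/4
  p_4/q_4 = 19651/395
  p_5/q_5 = 19850/399
q_4 = 395 ≤ 397 < 399 = q_5, so the answer is 19651/395.

19651/395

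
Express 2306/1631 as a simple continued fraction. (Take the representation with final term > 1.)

[1; 2, 2, 2, 2, 18, 3]

2306 = 1*1631 + 675
1631 = 2*675 + 281
675 = 2*281 + 113
281 = 2*113 + 55
113 = 2*55 + 3
55 = 18*3 + 1
3 = 3*1 + 0  (stop)
So 2306/1631 = [1; 2, 2, 2, 2, 18, 3].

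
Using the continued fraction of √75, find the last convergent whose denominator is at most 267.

√75 = [8; 1, 1, 1, 16, …] (period length 4).
Convergents:
  p_0/q_0 = 8/1
  p_1/q_1 = 9/1
  p_2/q_2 = 17/2
  p_3/q_3 = 26/3
  p_4/q_4 = 433/50
  p_5/q_5 = 459/53
  p_6/q_6 = 892/103
  p_7/q_7 = 1351/156
  p_8/q_8 = 22508/2599
q_7 = 156 ≤ 267 < 2599 = q_8, so the answer is 1351/156.

1351/156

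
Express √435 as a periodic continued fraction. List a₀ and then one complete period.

a₀ = ⌊√435⌋ = 20.
With m₀=0, d₀=1 and mₖ₊₁ = dₖaₖ − mₖ, dₖ₊₁ = (n − mₖ₊₁²)/dₖ, aₖ₊₁ = ⌊(a₀+mₖ₊₁)/dₖ₊₁⌋:
  k=1: m=20, d=35, a=1
  k=2: m=15, d=6, a=5
  k=3: m=15, d=35, a=1
  k=4: m=20, d=1, a=40
d=1 and a=2a₀=40 at k=4, so the next step gives (m, d) = (20, 35) again — its k=1 value — and the period has length 4.

[20; 1, 5, 1, 40]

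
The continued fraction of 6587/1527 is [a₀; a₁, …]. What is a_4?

9

6587 = 4·1527 + 479   →  a_0 = 4
1527 = 3·479 + 90   →  a_1 = 3
479 = 5·90 + 29   →  a_2 = 5
90 = 3·29 + 3   →  a_3 = 3
29 = 9·3 + 2   →  a_4 = 9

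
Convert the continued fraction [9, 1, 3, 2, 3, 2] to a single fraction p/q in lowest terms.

Fold from the inside: start with 2/1.
  3 + 1/2 = 7/2
  2 + 2/7 = 16/7
  3 + 7/16 = 55/16
  1 + 16/55 = 71/55
  9 + 55/71 = 694/71

694/71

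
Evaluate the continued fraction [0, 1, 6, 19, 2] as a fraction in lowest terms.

236/275

Fold from the inside: start with 2/1.
  19 + 1/2 = 39/2
  6 + 2/39 = 236/39
  1 + 39/236 = 275/236
  0 + 236/275 = 236/275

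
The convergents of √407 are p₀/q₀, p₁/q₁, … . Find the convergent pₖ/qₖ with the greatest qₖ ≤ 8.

121/6

√407 = [20; 5, 1, 2, 1, 5, 40, …] (period length 6).
Convergents:
  p_0/q_0 = 20/1
  p_1/q_1 = 101/5
  p_2/q_2 = 121/6
  p_3/q_3 = 343/17
q_2 = 6 ≤ 8 < 17 = q_3, so the answer is 121/6.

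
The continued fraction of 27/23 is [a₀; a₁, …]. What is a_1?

27 = 1·23 + 4   →  a_0 = 1
23 = 5·4 + 3   →  a_1 = 5

5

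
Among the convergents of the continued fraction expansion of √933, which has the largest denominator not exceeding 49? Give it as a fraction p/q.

√933 = [30; 1, 1, 5, 20, 5, 1, 1, 60, …] (period length 8).
Convergents:
  p_0/q_0 = 30/1
  p_1/q_1 = 31/1
  p_2/q_2 = 61/2
  p_3/q_3 = 336/11
  p_4/q_4 = 6781/222
q_3 = 11 ≤ 49 < 222 = q_4, so the answer is 336/11.

336/11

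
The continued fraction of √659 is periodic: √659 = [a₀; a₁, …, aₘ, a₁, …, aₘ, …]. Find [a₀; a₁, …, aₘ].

a₀ = ⌊√659⌋ = 25.
With m₀=0, d₀=1 and mₖ₊₁ = dₖaₖ − mₖ, dₖ₊₁ = (n − mₖ₊₁²)/dₖ, aₖ₊₁ = ⌊(a₀+mₖ₊₁)/dₖ₊₁⌋:
  k=1: m=25, d=34, a=1
  k=2: m=9, d=17, a=2
  k=3: m=25, d=2, a=25
  k=4: m=25, d=17, a=2
  k=5: m=9, d=34, a=1
  k=6: m=25, d=1, a=50
d=1 and a=2a₀=50 at k=6, so the next step gives (m, d) = (25, 34) again — its k=1 value — and the period has length 6.

[25; 1, 2, 25, 2, 1, 50]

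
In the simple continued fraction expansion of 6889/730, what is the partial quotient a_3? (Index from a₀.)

2

6889 = 9·730 + 319   →  a_0 = 9
730 = 2·319 + 92   →  a_1 = 2
319 = 3·92 + 43   →  a_2 = 3
92 = 2·43 + 6   →  a_3 = 2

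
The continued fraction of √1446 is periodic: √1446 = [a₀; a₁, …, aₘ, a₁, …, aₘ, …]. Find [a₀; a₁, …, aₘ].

a₀ = ⌊√1446⌋ = 38.
With m₀=0, d₀=1 and mₖ₊₁ = dₖaₖ − mₖ, dₖ₊₁ = (n − mₖ₊₁²)/dₖ, aₖ₊₁ = ⌊(a₀+mₖ₊₁)/dₖ₊₁⌋:
  k=1: m=38, d=2, a=38
  k=2: m=38, d=1, a=76
d=1 and a=2a₀=76 at k=2, so the next step gives (m, d) = (38, 2) again — its k=1 value — and the period has length 2.

[38; 38, 76]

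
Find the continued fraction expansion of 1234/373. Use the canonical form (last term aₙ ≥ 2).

1234 = 3×373 + 115
373 = 3×115 + 28
115 = 4×28 + 3
28 = 9×3 + 1
3 = 3×1 + 0  (stop)
So 1234/373 = [3; 3, 4, 9, 3].

[3; 3, 4, 9, 3]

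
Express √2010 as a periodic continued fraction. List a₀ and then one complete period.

[44; 1, 4, 1, 88]

a₀ = ⌊√2010⌋ = 44.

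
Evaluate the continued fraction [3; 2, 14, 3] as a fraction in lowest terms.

310/89

Fold from the inside: start with 3/1.
  14 + 1/3 = 43/3
  2 + 3/43 = 89/43
  3 + 43/89 = 310/89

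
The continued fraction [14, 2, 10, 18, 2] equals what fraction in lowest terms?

11306/781

Using pₖ = aₖpₖ₋₁ + pₖ₋₂ and qₖ = aₖqₖ₋₁ + qₖ₋₂:
  k=0: a=14, p=14, q=1
  k=1: a=2, p=29, q=2
  k=2: a=10, p=304, q=21
  k=3: a=18, p=5501, q=380
  k=4: a=2, p=11306, q=781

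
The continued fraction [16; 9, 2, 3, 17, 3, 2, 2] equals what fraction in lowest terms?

317724/19727

Using pₖ = aₖpₖ₋₁ + pₖ₋₂ and qₖ = aₖqₖ₋₁ + qₖ₋₂:
  k=0: a=16, p=16, q=1
  k=1: a=9, p=145, q=9
  k=2: a=2, p=306, q=19
  k=3: a=3, p=1063, q=66
  k=4: a=17, p=18377, q=1141
  k=5: a=3, p=56194, q=3489
  k=6: a=2, p=130765, q=8119
  k=7: a=2, p=317724, q=19727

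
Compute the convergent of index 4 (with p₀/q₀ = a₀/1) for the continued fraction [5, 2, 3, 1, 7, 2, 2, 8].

Using pₖ = aₖpₖ₋₁ + pₖ₋₂, qₖ = aₖqₖ₋₁ + qₖ₋₂ (with p₋₁=1, p₋₂=0, q₋₁=0, q₋₂=1):
  k=0: a=5, p=5, q=1
  k=1: a=2, p=11, q=2
  k=2: a=3, p=38, q=7
  k=3: a=1, p=49, q=9
  k=4: a=7, p=381, q=70

381/70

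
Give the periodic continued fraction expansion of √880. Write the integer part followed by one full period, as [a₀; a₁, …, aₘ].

[29; 1, 1, 1, 58]

a₀ = ⌊√880⌋ = 29.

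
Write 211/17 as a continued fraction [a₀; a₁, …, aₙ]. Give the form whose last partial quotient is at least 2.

211 = 12*17 + 7
17 = 2*7 + 3
7 = 2*3 + 1
3 = 3*1 + 0  (stop)
So 211/17 = [12; 2, 2, 3].

[12; 2, 2, 3]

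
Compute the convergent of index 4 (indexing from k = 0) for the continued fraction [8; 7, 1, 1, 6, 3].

797/98

Using pₖ = aₖpₖ₋₁ + pₖ₋₂, qₖ = aₖqₖ₋₁ + qₖ₋₂ (with p₋₁=1, p₋₂=0, q₋₁=0, q₋₂=1):
  k=0: a=8, p=8, q=1
  k=1: a=7, p=57, q=7
  k=2: a=1, p=65, q=8
  k=3: a=1, p=122, q=15
  k=4: a=6, p=797, q=98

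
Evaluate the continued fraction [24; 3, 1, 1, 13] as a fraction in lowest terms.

Fold from the inside: start with 13/1.
  1 + 1/13 = 14/13
  1 + 13/14 = 27/14
  3 + 14/27 = 95/27
  24 + 27/95 = 2307/95

2307/95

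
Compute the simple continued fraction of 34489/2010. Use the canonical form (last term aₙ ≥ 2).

[17; 6, 3, 3, 10, 3]

34489 = 17*2010 + 319
2010 = 6*319 + 96
319 = 3*96 + 31
96 = 3*31 + 3
31 = 10*3 + 1
3 = 3*1 + 0  (stop)
So 34489/2010 = [17; 6, 3, 3, 10, 3].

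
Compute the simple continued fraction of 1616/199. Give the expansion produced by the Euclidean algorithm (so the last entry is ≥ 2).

[8; 8, 3, 2, 3]

1616 = 8·199 + 24
199 = 8·24 + 7
24 = 3·7 + 3
7 = 2·3 + 1
3 = 3·1 + 0  (stop)
So 1616/199 = [8; 8, 3, 2, 3].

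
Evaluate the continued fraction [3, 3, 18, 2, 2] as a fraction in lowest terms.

Fold from the inside: start with 2/1.
  2 + 1/2 = 5/2
  18 + 2/5 = 92/5
  3 + 5/92 = 281/92
  3 + 92/281 = 935/281

935/281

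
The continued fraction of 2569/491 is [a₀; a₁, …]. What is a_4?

2569 = 5·491 + 114   →  a_0 = 5
491 = 4·114 + 35   →  a_1 = 4
114 = 3·35 + 9   →  a_2 = 3
35 = 3·9 + 8   →  a_3 = 3
9 = 1·8 + 1   →  a_4 = 1

1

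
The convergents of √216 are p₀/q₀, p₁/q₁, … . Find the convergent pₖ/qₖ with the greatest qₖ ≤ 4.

√216 = [14; 1, 2, 3, 2, 1, 28, …] (period length 6).
Convergents:
  p_0/q_0 = 14/1
  p_1/q_1 = 15/1
  p_2/q_2 = 44/3
  p_3/q_3 = 147/10
q_2 = 3 ≤ 4 < 10 = q_3, so the answer is 44/3.

44/3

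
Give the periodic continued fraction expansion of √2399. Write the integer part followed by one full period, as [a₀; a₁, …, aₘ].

[48; 1, 47, 1, 96]

a₀ = ⌊√2399⌋ = 48.
With m₀=0, d₀=1 and mₖ₊₁ = dₖaₖ − mₖ, dₖ₊₁ = (n − mₖ₊₁²)/dₖ, aₖ₊₁ = ⌊(a₀+mₖ₊₁)/dₖ₊₁⌋:
  k=1: m=48, d=95, a=1
  k=2: m=47, d=2, a=47
  k=3: m=47, d=95, a=1
  k=4: m=48, d=1, a=96
d=1 and a=2a₀=96 at k=4, so the next step gives (m, d) = (48, 95) again — its k=1 value — and the period has length 4.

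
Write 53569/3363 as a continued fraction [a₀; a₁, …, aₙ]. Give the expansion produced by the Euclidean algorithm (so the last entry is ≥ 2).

[15; 1, 13, 14, 17]

53569 = 15*3363 + 3124
3363 = 1*3124 + 239
3124 = 13*239 + 17
239 = 14*17 + 1
17 = 17*1 + 0  (stop)
So 53569/3363 = [15; 1, 13, 14, 17].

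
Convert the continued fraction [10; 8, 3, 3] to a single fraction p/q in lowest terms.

840/83

Using pₖ = aₖpₖ₋₁ + pₖ₋₂ and qₖ = aₖqₖ₋₁ + qₖ₋₂:
  k=0: a=10, p=10, q=1
  k=1: a=8, p=81, q=8
  k=2: a=3, p=253, q=25
  k=3: a=3, p=840, q=83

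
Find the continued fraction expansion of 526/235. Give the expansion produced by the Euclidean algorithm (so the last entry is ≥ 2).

[2; 4, 5, 11]

526 = 2*235 + 56
235 = 4*56 + 11
56 = 5*11 + 1
11 = 11*1 + 0  (stop)
So 526/235 = [2; 4, 5, 11].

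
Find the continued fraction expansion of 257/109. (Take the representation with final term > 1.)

257 = 2×109 + 39
109 = 2×39 + 31
39 = 1×31 + 8
31 = 3×8 + 7
8 = 1×7 + 1
7 = 7×1 + 0  (stop)
So 257/109 = [2; 2, 1, 3, 1, 7].

[2; 2, 1, 3, 1, 7]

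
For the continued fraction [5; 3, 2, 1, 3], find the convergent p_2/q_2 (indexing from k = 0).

Using pₖ = aₖpₖ₋₁ + pₖ₋₂, qₖ = aₖqₖ₋₁ + qₖ₋₂ (with p₋₁=1, p₋₂=0, q₋₁=0, q₋₂=1):
  k=0: a=5, p=5, q=1
  k=1: a=3, p=16, q=3
  k=2: a=2, p=37, q=7

37/7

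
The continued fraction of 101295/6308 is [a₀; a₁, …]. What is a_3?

101295 = 16·6308 + 367   →  a_0 = 16
6308 = 17·367 + 69   →  a_1 = 17
367 = 5·69 + 22   →  a_2 = 5
69 = 3·22 + 3   →  a_3 = 3

3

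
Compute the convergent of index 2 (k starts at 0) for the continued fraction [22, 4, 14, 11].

1268/57

Using pₖ = aₖpₖ₋₁ + pₖ₋₂, qₖ = aₖqₖ₋₁ + qₖ₋₂ (with p₋₁=1, p₋₂=0, q₋₁=0, q₋₂=1):
  k=0: a=22, p=22, q=1
  k=1: a=4, p=89, q=4
  k=2: a=14, p=1268, q=57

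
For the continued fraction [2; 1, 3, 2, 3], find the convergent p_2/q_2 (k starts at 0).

Using pₖ = aₖpₖ₋₁ + pₖ₋₂, qₖ = aₖqₖ₋₁ + qₖ₋₂ (with p₋₁=1, p₋₂=0, q₋₁=0, q₋₂=1):
  k=0: a=2, p=2, q=1
  k=1: a=1, p=3, q=1
  k=2: a=3, p=11, q=4

11/4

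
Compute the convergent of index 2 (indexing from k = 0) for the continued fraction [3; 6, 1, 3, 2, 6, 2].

22/7

Using pₖ = aₖpₖ₋₁ + pₖ₋₂, qₖ = aₖqₖ₋₁ + qₖ₋₂ (with p₋₁=1, p₋₂=0, q₋₁=0, q₋₂=1):
  k=0: a=3, p=3, q=1
  k=1: a=6, p=19, q=6
  k=2: a=1, p=22, q=7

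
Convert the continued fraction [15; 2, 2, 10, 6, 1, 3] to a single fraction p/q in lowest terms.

Using pₖ = aₖpₖ₋₁ + pₖ₋₂ and qₖ = aₖqₖ₋₁ + qₖ₋₂:
  k=0: a=15, p=15, q=1
  k=1: a=2, p=31, q=2
  k=2: a=2, p=77, q=5
  k=3: a=10, p=801, q=52
  k=4: a=6, p=4883, q=317
  k=5: a=1, p=5684, q=369
  k=6: a=3, p=21935, q=1424

21935/1424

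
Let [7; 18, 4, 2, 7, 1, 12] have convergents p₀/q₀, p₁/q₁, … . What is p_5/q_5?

9771/1385

Using pₖ = aₖpₖ₋₁ + pₖ₋₂, qₖ = aₖqₖ₋₁ + qₖ₋₂ (with p₋₁=1, p₋₂=0, q₋₁=0, q₋₂=1):
  k=0: a=7, p=7, q=1
  k=1: a=18, p=127, q=18
  k=2: a=4, p=515, q=73
  k=3: a=2, p=1157, q=164
  k=4: a=7, p=8614, q=1221
  k=5: a=1, p=9771, q=1385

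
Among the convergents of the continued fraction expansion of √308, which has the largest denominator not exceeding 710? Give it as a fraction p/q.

√308 = [17; 1, 1, 4, 1, 1, 34, …] (period length 6).
Convergents:
  p_0/q_0 = 17/1
  p_1/q_1 = 18/1
  p_2/q_2 = 35/2
  p_3/q_3 = 158/9
  p_4/q_4 = 193/11
  p_5/q_5 = 351/20
  p_6/q_6 = 12127/691
  p_7/q_7 = 12478/711
q_6 = 691 ≤ 710 < 711 = q_7, so the answer is 12127/691.

12127/691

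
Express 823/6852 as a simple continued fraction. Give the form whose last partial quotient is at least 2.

[0; 8, 3, 14, 9, 2]

823 = 0×6852 + 823
6852 = 8×823 + 268
823 = 3×268 + 19
268 = 14×19 + 2
19 = 9×2 + 1
2 = 2×1 + 0  (stop)
So 823/6852 = [0; 8, 3, 14, 9, 2].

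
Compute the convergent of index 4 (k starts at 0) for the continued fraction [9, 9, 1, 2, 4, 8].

Using pₖ = aₖpₖ₋₁ + pₖ₋₂, qₖ = aₖqₖ₋₁ + qₖ₋₂ (with p₋₁=1, p₋₂=0, q₋₁=0, q₋₂=1):
  k=0: a=9, p=9, q=1
  k=1: a=9, p=82, q=9
  k=2: a=1, p=91, q=10
  k=3: a=2, p=264, q=29
  k=4: a=4, p=1147, q=126

1147/126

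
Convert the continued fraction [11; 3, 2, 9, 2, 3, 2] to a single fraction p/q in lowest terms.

12473/1105

Using pₖ = aₖpₖ₋₁ + pₖ₋₂ and qₖ = aₖqₖ₋₁ + qₖ₋₂:
  k=0: a=11, p=11, q=1
  k=1: a=3, p=34, q=3
  k=2: a=2, p=79, q=7
  k=3: a=9, p=745, q=66
  k=4: a=2, p=1569, q=139
  k=5: a=3, p=5452, q=483
  k=6: a=2, p=12473, q=1105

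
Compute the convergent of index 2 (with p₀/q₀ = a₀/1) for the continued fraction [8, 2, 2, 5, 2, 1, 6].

42/5

Using pₖ = aₖpₖ₋₁ + pₖ₋₂, qₖ = aₖqₖ₋₁ + qₖ₋₂ (with p₋₁=1, p₋₂=0, q₋₁=0, q₋₂=1):
  k=0: a=8, p=8, q=1
  k=1: a=2, p=17, q=2
  k=2: a=2, p=42, q=5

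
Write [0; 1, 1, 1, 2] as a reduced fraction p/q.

5/8

Using pₖ = aₖpₖ₋₁ + pₖ₋₂ and qₖ = aₖqₖ₋₁ + qₖ₋₂:
  k=0: a=0, p=0, q=1
  k=1: a=1, p=1, q=1
  k=2: a=1, p=1, q=2
  k=3: a=1, p=2, q=3
  k=4: a=2, p=5, q=8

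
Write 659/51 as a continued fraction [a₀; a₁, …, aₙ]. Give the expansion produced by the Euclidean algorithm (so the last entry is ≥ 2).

[12; 1, 11, 1, 3]

659 = 12*51 + 47
51 = 1*47 + 4
47 = 11*4 + 3
4 = 1*3 + 1
3 = 3*1 + 0  (stop)
So 659/51 = [12; 1, 11, 1, 3].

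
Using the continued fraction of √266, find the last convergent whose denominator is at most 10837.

√266 = [16; 3, 4, 3, 32, …] (period length 4).
Convergents:
  p_0/q_0 = 16/1
  p_1/q_1 = 49/3
  p_2/q_2 = 212/13
  p_3/q_3 = 685/42
  p_4/q_4 = 22132/1357
  p_5/q_5 = 67081/4113
  p_6/q_6 = 290456/17809
q_5 = 4113 ≤ 10837 < 17809 = q_6, so the answer is 67081/4113.

67081/4113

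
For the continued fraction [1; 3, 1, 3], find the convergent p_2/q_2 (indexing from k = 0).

Using pₖ = aₖpₖ₋₁ + pₖ₋₂, qₖ = aₖqₖ₋₁ + qₖ₋₂ (with p₋₁=1, p₋₂=0, q₋₁=0, q₋₂=1):
  k=0: a=1, p=1, q=1
  k=1: a=3, p=4, q=3
  k=2: a=1, p=5, q=4

5/4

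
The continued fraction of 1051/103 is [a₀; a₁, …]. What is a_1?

4

1051 = 10·103 + 21   →  a_0 = 10
103 = 4·21 + 19   →  a_1 = 4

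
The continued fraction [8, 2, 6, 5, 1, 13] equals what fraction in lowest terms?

Using pₖ = aₖpₖ₋₁ + pₖ₋₂ and qₖ = aₖqₖ₋₁ + qₖ₋₂:
  k=0: a=8, p=8, q=1
  k=1: a=2, p=17, q=2
  k=2: a=6, p=110, q=13
  k=3: a=5, p=567, q=67
  k=4: a=1, p=677, q=80
  k=5: a=13, p=9368, q=1107

9368/1107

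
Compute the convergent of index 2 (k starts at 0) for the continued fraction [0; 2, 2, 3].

2/5

Using pₖ = aₖpₖ₋₁ + pₖ₋₂, qₖ = aₖqₖ₋₁ + qₖ₋₂ (with p₋₁=1, p₋₂=0, q₋₁=0, q₋₂=1):
  k=0: a=0, p=0, q=1
  k=1: a=2, p=1, q=2
  k=2: a=2, p=2, q=5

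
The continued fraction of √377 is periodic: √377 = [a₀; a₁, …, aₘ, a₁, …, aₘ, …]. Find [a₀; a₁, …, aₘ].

[19; 2, 2, 2, 38]

a₀ = ⌊√377⌋ = 19.
With m₀=0, d₀=1 and mₖ₊₁ = dₖaₖ − mₖ, dₖ₊₁ = (n − mₖ₊₁²)/dₖ, aₖ₊₁ = ⌊(a₀+mₖ₊₁)/dₖ₊₁⌋:
  k=1: m=19, d=16, a=2
  k=2: m=13, d=13, a=2
  k=3: m=13, d=16, a=2
  k=4: m=19, d=1, a=38
d=1 and a=2a₀=38 at k=4, so the next step gives (m, d) = (19, 16) again — its k=1 value — and the period has length 4.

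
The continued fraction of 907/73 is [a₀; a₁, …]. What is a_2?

907 = 12·73 + 31   →  a_0 = 12
73 = 2·31 + 11   →  a_1 = 2
31 = 2·11 + 9   →  a_2 = 2

2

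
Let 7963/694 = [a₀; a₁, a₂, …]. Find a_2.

9

7963 = 11·694 + 329   →  a_0 = 11
694 = 2·329 + 36   →  a_1 = 2
329 = 9·36 + 5   →  a_2 = 9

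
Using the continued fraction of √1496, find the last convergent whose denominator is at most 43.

1083/28

√1496 = [38; 1, 2, 9, 2, 1, 76, …] (period length 6).
Convergents:
  p_0/q_0 = 38/1
  p_1/q_1 = 39/1
  p_2/q_2 = 116/3
  p_3/q_3 = 1083/28
  p_4/q_4 = 2282/59
q_3 = 28 ≤ 43 < 59 = q_4, so the answer is 1083/28.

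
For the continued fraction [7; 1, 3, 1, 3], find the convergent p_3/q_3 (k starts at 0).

Using pₖ = aₖpₖ₋₁ + pₖ₋₂, qₖ = aₖqₖ₋₁ + qₖ₋₂ (with p₋₁=1, p₋₂=0, q₋₁=0, q₋₂=1):
  k=0: a=7, p=7, q=1
  k=1: a=1, p=8, q=1
  k=2: a=3, p=31, q=4
  k=3: a=1, p=39, q=5

39/5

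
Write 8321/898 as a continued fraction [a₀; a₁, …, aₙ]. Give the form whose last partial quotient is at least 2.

[9; 3, 1, 3, 8, 3, 2]

8321 = 9·898 + 239
898 = 3·239 + 181
239 = 1·181 + 58
181 = 3·58 + 7
58 = 8·7 + 2
7 = 3·2 + 1
2 = 2·1 + 0  (stop)
So 8321/898 = [9; 3, 1, 3, 8, 3, 2].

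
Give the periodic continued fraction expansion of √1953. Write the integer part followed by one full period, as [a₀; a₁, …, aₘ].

[44; 5, 5, 3, 12, 3, 5, 5, 88]

a₀ = ⌊√1953⌋ = 44.
With m₀=0, d₀=1 and mₖ₊₁ = dₖaₖ − mₖ, dₖ₊₁ = (n − mₖ₊₁²)/dₖ, aₖ₊₁ = ⌊(a₀+mₖ₊₁)/dₖ₊₁⌋:
  k=1: m=44, d=17, a=5
  k=2: m=41, d=16, a=5
  k=3: m=39, d=27, a=3
  k=4: m=42, d=7, a=12
  k=5: m=42, d=27, a=3
  k=6: m=39, d=16, a=5
  k=7: m=41, d=17, a=5
  k=8: m=44, d=1, a=88
d=1 and a=2a₀=88 at k=8, so the next step gives (m, d) = (44, 17) again — its k=1 value — and the period has length 8.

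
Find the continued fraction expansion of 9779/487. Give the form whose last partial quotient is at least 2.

9779 = 20×487 + 39
487 = 12×39 + 19
39 = 2×19 + 1
19 = 19×1 + 0  (stop)
So 9779/487 = [20; 12, 2, 19].

[20; 12, 2, 19]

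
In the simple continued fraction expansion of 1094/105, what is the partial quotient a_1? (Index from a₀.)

1094 = 10·105 + 44   →  a_0 = 10
105 = 2·44 + 17   →  a_1 = 2

2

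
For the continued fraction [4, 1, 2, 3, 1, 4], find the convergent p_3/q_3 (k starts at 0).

47/10

Using pₖ = aₖpₖ₋₁ + pₖ₋₂, qₖ = aₖqₖ₋₁ + qₖ₋₂ (with p₋₁=1, p₋₂=0, q₋₁=0, q₋₂=1):
  k=0: a=4, p=4, q=1
  k=1: a=1, p=5, q=1
  k=2: a=2, p=14, q=3
  k=3: a=3, p=47, q=10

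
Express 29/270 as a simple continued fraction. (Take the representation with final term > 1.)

[0; 9, 3, 4, 2]

29 = 0·270 + 29
270 = 9·29 + 9
29 = 3·9 + 2
9 = 4·2 + 1
2 = 2·1 + 0  (stop)
So 29/270 = [0; 9, 3, 4, 2].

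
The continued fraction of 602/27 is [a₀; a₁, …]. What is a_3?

1

602 = 22·27 + 8   →  a_0 = 22
27 = 3·8 + 3   →  a_1 = 3
8 = 2·3 + 2   →  a_2 = 2
3 = 1·2 + 1   →  a_3 = 1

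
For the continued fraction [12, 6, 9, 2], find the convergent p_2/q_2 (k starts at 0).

669/55

Using pₖ = aₖpₖ₋₁ + pₖ₋₂, qₖ = aₖqₖ₋₁ + qₖ₋₂ (with p₋₁=1, p₋₂=0, q₋₁=0, q₋₂=1):
  k=0: a=12, p=12, q=1
  k=1: a=6, p=73, q=6
  k=2: a=9, p=669, q=55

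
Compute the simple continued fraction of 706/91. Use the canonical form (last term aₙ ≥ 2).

[7; 1, 3, 7, 3]

706 = 7·91 + 69
91 = 1·69 + 22
69 = 3·22 + 3
22 = 7·3 + 1
3 = 3·1 + 0  (stop)
So 706/91 = [7; 1, 3, 7, 3].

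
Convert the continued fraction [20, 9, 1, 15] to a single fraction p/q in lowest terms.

Using pₖ = aₖpₖ₋₁ + pₖ₋₂ and qₖ = aₖqₖ₋₁ + qₖ₋₂:
  k=0: a=20, p=20, q=1
  k=1: a=9, p=181, q=9
  k=2: a=1, p=201, q=10
  k=3: a=15, p=3196, q=159

3196/159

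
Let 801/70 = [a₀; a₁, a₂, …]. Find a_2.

801 = 11·70 + 31   →  a_0 = 11
70 = 2·31 + 8   →  a_1 = 2
31 = 3·8 + 7   →  a_2 = 3

3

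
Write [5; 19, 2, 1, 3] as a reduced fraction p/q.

1076/213

Using pₖ = aₖpₖ₋₁ + pₖ₋₂ and qₖ = aₖqₖ₋₁ + qₖ₋₂:
  k=0: a=5, p=5, q=1
  k=1: a=19, p=96, q=19
  k=2: a=2, p=197, q=39
  k=3: a=1, p=293, q=58
  k=4: a=3, p=1076, q=213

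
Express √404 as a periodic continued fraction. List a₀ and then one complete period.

a₀ = ⌊√404⌋ = 20.
With m₀=0, d₀=1 and mₖ₊₁ = dₖaₖ − mₖ, dₖ₊₁ = (n − mₖ₊₁²)/dₖ, aₖ₊₁ = ⌊(a₀+mₖ₊₁)/dₖ₊₁⌋:
  k=1: m=20, d=4, a=10
  k=2: m=20, d=1, a=40
d=1 and a=2a₀=40 at k=2, so the next step gives (m, d) = (20, 4) again — its k=1 value — and the period has length 2.

[20; 10, 40]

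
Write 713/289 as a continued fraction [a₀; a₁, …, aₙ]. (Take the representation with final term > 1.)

[2; 2, 7, 9, 2]

713 = 2×289 + 135
289 = 2×135 + 19
135 = 7×19 + 2
19 = 9×2 + 1
2 = 2×1 + 0  (stop)
So 713/289 = [2; 2, 7, 9, 2].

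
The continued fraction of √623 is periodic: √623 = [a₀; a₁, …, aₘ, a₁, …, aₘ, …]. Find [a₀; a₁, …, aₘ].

a₀ = ⌊√623⌋ = 24.
With m₀=0, d₀=1 and mₖ₊₁ = dₖaₖ − mₖ, dₖ₊₁ = (n − mₖ₊₁²)/dₖ, aₖ₊₁ = ⌊(a₀+mₖ₊₁)/dₖ₊₁⌋:
  k=1: m=24, d=47, a=1
  k=2: m=23, d=2, a=23
  k=3: m=23, d=47, a=1
  k=4: m=24, d=1, a=48
d=1 and a=2a₀=48 at k=4, so the next step gives (m, d) = (24, 47) again — its k=1 value — and the period has length 4.

[24; 1, 23, 1, 48]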